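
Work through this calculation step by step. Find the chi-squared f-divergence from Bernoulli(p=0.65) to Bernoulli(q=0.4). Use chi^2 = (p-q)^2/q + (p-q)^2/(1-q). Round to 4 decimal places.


Chi-squared divergence between Bernoulli distributions:
chi^2 = (p-q)^2/q + (p-q)^2/(1-q).
p = 0.65, q = 0.4, p-q = 0.25.
(p-q)^2 = 0.0625.
term1 = 0.0625/0.4 = 0.15625.
term2 = 0.0625/0.6 = 0.104167.
chi^2 = 0.15625 + 0.104167 = 0.2604

0.2604


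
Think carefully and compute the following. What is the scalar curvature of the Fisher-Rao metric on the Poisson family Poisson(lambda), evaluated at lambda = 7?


This family has a single free parameter, so its statistical manifold
is 1-dimensional. The Riemann curvature tensor of any 1-dimensional
Riemannian manifold vanishes identically, so R = 0.

0


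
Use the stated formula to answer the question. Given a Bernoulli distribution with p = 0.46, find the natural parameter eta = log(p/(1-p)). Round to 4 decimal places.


Natural parameter for Bernoulli: eta = log(p/(1-p)).
p = 0.46, 1-p = 0.54.
p/(1-p) = 0.851852.
eta = log(0.851852) = -0.1603

-0.1603


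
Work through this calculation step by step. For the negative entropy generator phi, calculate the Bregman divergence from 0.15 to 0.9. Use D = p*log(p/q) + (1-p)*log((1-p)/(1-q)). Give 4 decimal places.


Bregman divergence with negative entropy generator:
D = p*log(p/q) + (1-p)*log((1-p)/(1-q)).
p = 0.15, q = 0.9.
p*log(p/q) = 0.15*log(0.15/0.9) = -0.268764.
(1-p)*log((1-p)/(1-q)) = 0.85*log(0.85/0.1) = 1.819056.
D = -0.268764 + 1.819056 = 1.5503

1.5503


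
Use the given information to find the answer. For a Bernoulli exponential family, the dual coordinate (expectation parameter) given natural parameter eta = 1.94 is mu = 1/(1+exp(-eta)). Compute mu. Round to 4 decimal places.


Dual coordinate (expectation parameter) for Bernoulli:
mu = 1/(1+exp(-eta)).
eta = 1.94.
exp(-eta) = exp(-1.94) = 0.143704.
mu = 1/(1+0.143704) = 0.8744

0.8744


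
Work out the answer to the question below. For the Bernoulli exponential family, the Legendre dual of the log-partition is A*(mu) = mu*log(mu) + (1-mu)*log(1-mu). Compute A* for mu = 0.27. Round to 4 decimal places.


Legendre transform for Bernoulli:
A*(mu) = mu*log(mu) + (1-mu)*log(1-mu).
mu = 0.27, 1-mu = 0.73.
mu*log(mu) = 0.27*log(0.27) = -0.35352.
(1-mu)*log(1-mu) = 0.73*log(0.73) = -0.229739.
A* = -0.35352 + -0.229739 = -0.5833

-0.5833


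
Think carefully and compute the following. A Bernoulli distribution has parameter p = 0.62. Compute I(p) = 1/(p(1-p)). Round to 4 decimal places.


For Bernoulli(p), Fisher information is I(p) = 1/(p*(1-p)).
p = 0.62, 1-p = 0.38.
p*(1-p) = 0.2356.
I(p) = 1/0.2356 = 4.2445

4.2445


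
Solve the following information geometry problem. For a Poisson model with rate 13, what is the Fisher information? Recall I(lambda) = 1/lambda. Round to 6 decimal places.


Fisher information for Poisson: I(lambda) = 1/lambda.
lambda = 13.
I(lambda) = 1/13 = 0.076923

0.076923


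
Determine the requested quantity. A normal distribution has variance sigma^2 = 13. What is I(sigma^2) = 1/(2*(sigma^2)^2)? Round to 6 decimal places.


Fisher information for variance: I(sigma^2) = 1/(2*sigma^4).
sigma^2 = 13, so sigma^4 = 169.
I = 1/(2*169) = 1/338 = 0.002959

0.002959


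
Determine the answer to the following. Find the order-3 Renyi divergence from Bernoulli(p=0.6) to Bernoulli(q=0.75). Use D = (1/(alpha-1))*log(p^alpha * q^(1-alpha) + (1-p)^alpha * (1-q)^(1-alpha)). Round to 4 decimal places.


Renyi divergence of order alpha between Bernoulli distributions:
D = (1/(alpha-1))*log(p^alpha * q^(1-alpha) + (1-p)^alpha * (1-q)^(1-alpha)).
alpha = 3, p = 0.6, q = 0.75.
p^alpha * q^(1-alpha) = 0.6^3 * 0.75^-2 = 0.384.
(1-p)^alpha * (1-q)^(1-alpha) = 0.4^3 * 0.25^-2 = 1.024.
sum = 0.384 + 1.024 = 1.408.
D = (1/2)*log(1.408) = 0.1711

0.1711


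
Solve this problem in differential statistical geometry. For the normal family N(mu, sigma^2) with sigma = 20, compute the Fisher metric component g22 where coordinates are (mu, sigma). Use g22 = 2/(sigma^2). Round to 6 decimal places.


For the 2-parameter normal family, the Fisher metric has:
  g11 = 1/sigma^2, g22 = 2/sigma^2.
sigma = 20, sigma^2 = 400.
g22 = 0.005000

0.005000


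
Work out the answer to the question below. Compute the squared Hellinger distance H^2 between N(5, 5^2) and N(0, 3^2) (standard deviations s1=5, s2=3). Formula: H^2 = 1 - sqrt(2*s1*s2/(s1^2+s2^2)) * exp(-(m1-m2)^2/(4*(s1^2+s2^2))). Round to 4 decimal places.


Squared Hellinger distance for Gaussians:
H^2 = 1 - sqrt(2*s1*s2/(s1^2+s2^2)) * exp(-(m1-m2)^2/(4*(s1^2+s2^2))).
s1^2 = 25, s2^2 = 9, s1^2+s2^2 = 34.
sqrt(2*5*3/(34)) = 0.939336.
(m1-m2)^2 = (5)^2 = 25.
exp(-25/(4*34)) = exp(-0.183824) = 0.832083.
H^2 = 1 - 0.939336*0.832083 = 0.2184

0.2184


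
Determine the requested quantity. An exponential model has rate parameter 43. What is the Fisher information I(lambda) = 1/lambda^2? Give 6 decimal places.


Fisher information for exponential: I(lambda) = 1/lambda^2.
lambda = 43, lambda^2 = 1849.
I = 1/1849 = 0.000541

0.000541


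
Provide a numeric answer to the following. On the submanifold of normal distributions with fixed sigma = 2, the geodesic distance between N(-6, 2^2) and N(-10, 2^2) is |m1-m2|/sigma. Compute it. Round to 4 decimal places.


On the fixed-variance normal subfamily, geodesic distance = |m1-m2|/sigma.
|-6 - -10| = 4.
sigma = 2.
d = 4/2 = 2.0000

2.0000


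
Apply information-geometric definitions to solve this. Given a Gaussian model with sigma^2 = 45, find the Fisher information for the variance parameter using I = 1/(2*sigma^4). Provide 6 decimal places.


Fisher information for variance: I(sigma^2) = 1/(2*sigma^4).
sigma^2 = 45, so sigma^4 = 2025.
I = 1/(2*2025) = 1/4050 = 0.000247

0.000247


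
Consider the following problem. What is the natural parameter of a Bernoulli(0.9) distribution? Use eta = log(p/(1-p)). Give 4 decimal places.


Natural parameter for Bernoulli: eta = log(p/(1-p)).
p = 0.9, 1-p = 0.1.
p/(1-p) = 9.0.
eta = log(9.0) = 2.1972

2.1972


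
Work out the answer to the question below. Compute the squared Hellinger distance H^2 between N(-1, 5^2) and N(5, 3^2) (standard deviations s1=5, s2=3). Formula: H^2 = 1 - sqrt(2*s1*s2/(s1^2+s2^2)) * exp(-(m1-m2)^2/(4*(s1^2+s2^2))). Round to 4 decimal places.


Squared Hellinger distance for Gaussians:
H^2 = 1 - sqrt(2*s1*s2/(s1^2+s2^2)) * exp(-(m1-m2)^2/(4*(s1^2+s2^2))).
s1^2 = 25, s2^2 = 9, s1^2+s2^2 = 34.
sqrt(2*5*3/(34)) = 0.939336.
(m1-m2)^2 = (-6)^2 = 36.
exp(-36/(4*34)) = exp(-0.264706) = 0.767432.
H^2 = 1 - 0.939336*0.767432 = 0.2791

0.2791


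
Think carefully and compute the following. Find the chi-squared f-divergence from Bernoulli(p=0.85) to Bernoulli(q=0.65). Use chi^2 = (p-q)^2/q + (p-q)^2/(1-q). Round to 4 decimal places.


Chi-squared divergence between Bernoulli distributions:
chi^2 = (p-q)^2/q + (p-q)^2/(1-q).
p = 0.85, q = 0.65, p-q = 0.2.
(p-q)^2 = 0.04.
term1 = 0.04/0.65 = 0.061538.
term2 = 0.04/0.35 = 0.114286.
chi^2 = 0.061538 + 0.114286 = 0.1758

0.1758


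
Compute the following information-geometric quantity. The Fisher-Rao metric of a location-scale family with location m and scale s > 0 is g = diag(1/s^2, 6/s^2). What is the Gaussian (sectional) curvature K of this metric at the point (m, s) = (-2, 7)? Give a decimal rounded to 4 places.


The metric has the form g = (A dm^2 + B ds^2)/s^2 with A = 1, B = 6.
Substitute u = sqrt(A/B)*m: g = B*(du^2 + ds^2)/s^2, i.e. B times the
Poincare upper half-plane metric, which has constant Gaussian curvature -1.
Scaling a 2D metric by a constant c divides the Gaussian curvature by c,
so K = -1/B = -1/(6) = -0.1667 everywhere (the point (m, s) = (-2, 7) is irrelevant:
the curvature is constant).
The requested Gaussian curvature is K = -0.1667.

-0.1667


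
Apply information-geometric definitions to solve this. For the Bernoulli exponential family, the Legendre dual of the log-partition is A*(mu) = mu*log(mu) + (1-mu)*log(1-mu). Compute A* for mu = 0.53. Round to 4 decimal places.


Legendre transform for Bernoulli:
A*(mu) = mu*log(mu) + (1-mu)*log(1-mu).
mu = 0.53, 1-mu = 0.47.
mu*log(mu) = 0.53*log(0.53) = -0.336485.
(1-mu)*log(1-mu) = 0.47*log(0.47) = -0.354861.
A* = -0.336485 + -0.354861 = -0.6913

-0.6913


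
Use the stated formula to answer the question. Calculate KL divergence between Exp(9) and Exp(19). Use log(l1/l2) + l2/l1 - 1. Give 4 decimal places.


KL divergence for exponential family:
KL = log(l1/l2) + l2/l1 - 1.
log(9/19) = -0.747214.
19/9 = 2.111111.
KL = -0.747214 + 2.111111 - 1 = 0.3639

0.3639


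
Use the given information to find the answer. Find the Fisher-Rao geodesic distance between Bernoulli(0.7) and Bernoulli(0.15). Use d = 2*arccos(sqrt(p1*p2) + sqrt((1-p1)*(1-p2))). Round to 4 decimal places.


Geodesic distance on Bernoulli manifold:
d(p1,p2) = 2*arccos(sqrt(p1*p2) + sqrt((1-p1)*(1-p2))).
sqrt(p1*p2) = sqrt(0.7*0.15) = 0.324037.
sqrt((1-p1)*(1-p2)) = sqrt(0.3*0.85) = 0.504975.
arg = 0.324037 + 0.504975 = 0.829012.
d = 2*arccos(0.829012) = 1.1869

1.1869


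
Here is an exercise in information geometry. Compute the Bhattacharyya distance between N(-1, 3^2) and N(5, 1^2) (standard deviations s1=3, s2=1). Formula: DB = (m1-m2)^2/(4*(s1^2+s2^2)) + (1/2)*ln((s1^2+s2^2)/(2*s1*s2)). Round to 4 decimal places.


Bhattacharyya distance between two Gaussians:
DB = (m1-m2)^2/(4*(s1^2+s2^2)) + (1/2)*ln((s1^2+s2^2)/(2*s1*s2)).
(m1-m2)^2 = (-6)^2 = 36.
s1^2+s2^2 = 9 + 1 = 10.
term1 = 36/40 = 0.9.
term2 = 0.5*ln(10/6.0) = 0.255413.
DB = 0.9 + 0.255413 = 1.1554

1.1554


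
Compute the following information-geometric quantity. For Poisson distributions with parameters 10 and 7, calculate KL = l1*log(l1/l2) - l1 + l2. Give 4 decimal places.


KL divergence for Poisson:
KL = l1*log(l1/l2) - l1 + l2.
l1 = 10, l2 = 7.
log(10/7) = 0.356675.
l1*log(l1/l2) = 10 * 0.356675 = 3.566749.
KL = 3.566749 - 10 + 7 = 0.5667

0.5667


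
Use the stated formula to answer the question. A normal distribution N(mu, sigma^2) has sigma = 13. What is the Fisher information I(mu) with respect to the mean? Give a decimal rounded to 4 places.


The Fisher information for the mean of a normal distribution is I(mu) = 1/sigma^2.
sigma = 13, so sigma^2 = 169.
I(mu) = 1/169 = 0.0059

0.0059


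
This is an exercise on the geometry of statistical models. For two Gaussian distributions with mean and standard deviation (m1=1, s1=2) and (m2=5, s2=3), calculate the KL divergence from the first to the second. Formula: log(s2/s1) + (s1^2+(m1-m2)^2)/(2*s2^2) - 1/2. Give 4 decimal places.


KL divergence between normal distributions:
KL = log(s2/s1) + (s1^2 + (m1-m2)^2)/(2*s2^2) - 1/2.
log(3/2) = 0.405465.
(2^2 + (1-5)^2)/(2*3^2) = (4 + 16)/18 = 1.111111.
KL = 0.405465 + 1.111111 - 0.5 = 1.0166

1.0166


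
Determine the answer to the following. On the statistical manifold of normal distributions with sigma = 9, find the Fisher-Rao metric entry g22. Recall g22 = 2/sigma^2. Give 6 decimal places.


For the 2-parameter normal family, the Fisher metric has:
  g11 = 1/sigma^2, g22 = 2/sigma^2.
sigma = 9, sigma^2 = 81.
g22 = 0.024691

0.024691


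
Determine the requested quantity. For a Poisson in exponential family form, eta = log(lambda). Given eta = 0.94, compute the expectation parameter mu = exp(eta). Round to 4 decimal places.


Expectation parameter for Poisson exponential family:
mu = exp(eta).
eta = 0.94.
mu = exp(0.94) = 2.5600

2.5600


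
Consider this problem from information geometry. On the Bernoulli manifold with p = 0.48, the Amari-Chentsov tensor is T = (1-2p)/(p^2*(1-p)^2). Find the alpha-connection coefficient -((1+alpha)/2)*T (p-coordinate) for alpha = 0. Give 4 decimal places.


Skewness (Amari-Chentsov) tensor: T = (1-2p)/(p^2*(1-p)^2).
p = 0.48, 1-2p = 0.04, p^2 = 0.2304, (1-p)^2 = 0.2704.
T = 0.04/(0.2304 * 0.2704) = 0.642053.
In the p-coordinate, Gamma^(alpha) = Gamma^(0) - (alpha/2)*T with Gamma^(0) = (1/2)*g'(p) = -T/2,
so Gamma^(alpha) = -((1+alpha)/2)*T.
alpha = 0, -(1+alpha)/2 = -0.5.
Gamma = -0.5 * 0.642053 = -0.3210

-0.3210


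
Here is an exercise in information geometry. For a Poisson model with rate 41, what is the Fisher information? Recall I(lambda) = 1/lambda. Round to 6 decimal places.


Fisher information for Poisson: I(lambda) = 1/lambda.
lambda = 41.
I(lambda) = 1/41 = 0.024390

0.024390


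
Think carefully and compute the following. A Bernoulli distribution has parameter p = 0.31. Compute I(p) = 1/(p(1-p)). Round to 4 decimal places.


For Bernoulli(p), Fisher information is I(p) = 1/(p*(1-p)).
p = 0.31, 1-p = 0.69.
p*(1-p) = 0.2139.
I(p) = 1/0.2139 = 4.6751

4.6751


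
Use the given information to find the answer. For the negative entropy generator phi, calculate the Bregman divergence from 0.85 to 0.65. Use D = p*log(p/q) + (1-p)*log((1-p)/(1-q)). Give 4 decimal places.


Bregman divergence with negative entropy generator:
D = p*log(p/q) + (1-p)*log((1-p)/(1-q)).
p = 0.85, q = 0.65.
p*log(p/q) = 0.85*log(0.85/0.65) = 0.228024.
(1-p)*log((1-p)/(1-q)) = 0.15*log(0.15/0.35) = -0.127095.
D = 0.228024 + -0.127095 = 0.1009

0.1009


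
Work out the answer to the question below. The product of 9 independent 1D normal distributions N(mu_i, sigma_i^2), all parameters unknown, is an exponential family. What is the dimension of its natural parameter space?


Exponential family dimension calculation:
Each univariate normal has two natural parameters (mu/sigma^2 and -1/(2 sigma^2)).
With 9 independent components, dim = 2 * 9 = 18.

18


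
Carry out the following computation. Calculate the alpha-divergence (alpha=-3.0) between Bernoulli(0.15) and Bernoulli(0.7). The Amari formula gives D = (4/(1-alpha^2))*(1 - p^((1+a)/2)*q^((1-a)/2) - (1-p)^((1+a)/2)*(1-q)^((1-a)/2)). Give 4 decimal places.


Amari alpha-divergence:
D = (4/(1-alpha^2))*(1 - p^((1+a)/2)*q^((1-a)/2) - (1-p)^((1+a)/2)*(1-q)^((1-a)/2)).
alpha = -3.0, p = 0.15, q = 0.7.
e1 = (1+alpha)/2 = -1.0, e2 = (1-alpha)/2 = 2.0.
t1 = p^e1 * q^e2 = 0.15^-1.0 * 0.7^2.0 = 3.266667.
t2 = (1-p)^e1 * (1-q)^e2 = 0.85^-1.0 * 0.3^2.0 = 0.105882.
4/(1-alpha^2) = -0.5.
D = -0.5*(1 - 3.266667 - 0.105882) = 1.1863

1.1863


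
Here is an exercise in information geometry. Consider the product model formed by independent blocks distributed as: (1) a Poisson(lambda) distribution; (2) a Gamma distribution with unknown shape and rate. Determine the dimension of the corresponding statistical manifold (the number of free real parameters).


The dimension of a statistical manifold equals the number of free
(independent) real parameters of the model. For a product of independent
blocks the parameter counts add.
- Poisson (lambda): 1.
- Gamma (shape, rate): 2.
Total = 1 + 2 = 3.
Dimension = 3

3


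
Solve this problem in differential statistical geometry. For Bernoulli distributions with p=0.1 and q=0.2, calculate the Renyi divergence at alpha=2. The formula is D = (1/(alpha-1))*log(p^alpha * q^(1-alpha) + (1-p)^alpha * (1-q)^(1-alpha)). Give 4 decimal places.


Renyi divergence of order alpha between Bernoulli distributions:
D = (1/(alpha-1))*log(p^alpha * q^(1-alpha) + (1-p)^alpha * (1-q)^(1-alpha)).
alpha = 2, p = 0.1, q = 0.2.
p^alpha * q^(1-alpha) = 0.1^2 * 0.2^-1 = 0.05.
(1-p)^alpha * (1-q)^(1-alpha) = 0.9^2 * 0.8^-1 = 1.0125.
sum = 0.05 + 1.0125 = 1.0625.
D = (1/1)*log(1.0625) = 0.0606

0.0606


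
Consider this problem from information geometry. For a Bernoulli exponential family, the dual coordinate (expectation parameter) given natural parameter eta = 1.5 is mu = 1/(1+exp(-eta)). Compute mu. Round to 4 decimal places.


Dual coordinate (expectation parameter) for Bernoulli:
mu = 1/(1+exp(-eta)).
eta = 1.5.
exp(-eta) = exp(-1.5) = 0.22313.
mu = 1/(1+0.22313) = 0.8176

0.8176


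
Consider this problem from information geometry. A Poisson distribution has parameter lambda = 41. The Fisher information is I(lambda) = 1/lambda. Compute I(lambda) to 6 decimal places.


Fisher information for Poisson: I(lambda) = 1/lambda.
lambda = 41.
I(lambda) = 1/41 = 0.024390

0.024390


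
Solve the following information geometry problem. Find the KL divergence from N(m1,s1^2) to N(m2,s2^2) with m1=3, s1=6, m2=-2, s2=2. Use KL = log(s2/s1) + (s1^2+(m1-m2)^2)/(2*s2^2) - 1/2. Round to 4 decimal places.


KL divergence between normal distributions:
KL = log(s2/s1) + (s1^2 + (m1-m2)^2)/(2*s2^2) - 1/2.
log(2/6) = -1.098612.
(6^2 + (3--2)^2)/(2*2^2) = (36 + 25)/8 = 7.625.
KL = -1.098612 + 7.625 - 0.5 = 6.0264

6.0264


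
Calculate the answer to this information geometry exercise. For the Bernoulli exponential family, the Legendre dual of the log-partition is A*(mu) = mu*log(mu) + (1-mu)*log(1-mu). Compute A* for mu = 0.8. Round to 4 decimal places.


Legendre transform for Bernoulli:
A*(mu) = mu*log(mu) + (1-mu)*log(1-mu).
mu = 0.8, 1-mu = 0.2.
mu*log(mu) = 0.8*log(0.8) = -0.178515.
(1-mu)*log(1-mu) = 0.2*log(0.2) = -0.321888.
A* = -0.178515 + -0.321888 = -0.5004

-0.5004


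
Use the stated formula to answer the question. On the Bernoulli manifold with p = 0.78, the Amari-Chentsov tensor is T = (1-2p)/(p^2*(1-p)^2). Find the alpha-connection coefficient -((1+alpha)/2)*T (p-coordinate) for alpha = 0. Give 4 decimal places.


Skewness (Amari-Chentsov) tensor: T = (1-2p)/(p^2*(1-p)^2).
p = 0.78, 1-2p = -0.56, p^2 = 0.6084, (1-p)^2 = 0.0484.
T = -0.56/(0.6084 * 0.0484) = -19.017502.
In the p-coordinate, Gamma^(alpha) = Gamma^(0) - (alpha/2)*T with Gamma^(0) = (1/2)*g'(p) = -T/2,
so Gamma^(alpha) = -((1+alpha)/2)*T.
alpha = 0, -(1+alpha)/2 = -0.5.
Gamma = -0.5 * -19.017502 = 9.5088

9.5088


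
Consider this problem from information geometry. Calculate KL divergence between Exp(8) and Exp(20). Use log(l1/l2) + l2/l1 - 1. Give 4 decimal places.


KL divergence for exponential family:
KL = log(l1/l2) + l2/l1 - 1.
log(8/20) = -0.916291.
20/8 = 2.5.
KL = -0.916291 + 2.5 - 1 = 0.5837

0.5837


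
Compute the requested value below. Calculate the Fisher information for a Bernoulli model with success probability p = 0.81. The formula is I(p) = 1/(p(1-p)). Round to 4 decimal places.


For Bernoulli(p), Fisher information is I(p) = 1/(p*(1-p)).
p = 0.81, 1-p = 0.19.
p*(1-p) = 0.1539.
I(p) = 1/0.1539 = 6.4977

6.4977


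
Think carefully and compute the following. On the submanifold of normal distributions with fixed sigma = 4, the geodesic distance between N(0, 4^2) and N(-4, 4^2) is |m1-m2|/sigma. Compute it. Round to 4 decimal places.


On the fixed-variance normal subfamily, geodesic distance = |m1-m2|/sigma.
|0 - -4| = 4.
sigma = 4.
d = 4/4 = 1.0000

1.0000


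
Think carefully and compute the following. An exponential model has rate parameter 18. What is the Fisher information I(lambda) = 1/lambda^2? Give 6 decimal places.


Fisher information for exponential: I(lambda) = 1/lambda^2.
lambda = 18, lambda^2 = 324.
I = 1/324 = 0.003086

0.003086


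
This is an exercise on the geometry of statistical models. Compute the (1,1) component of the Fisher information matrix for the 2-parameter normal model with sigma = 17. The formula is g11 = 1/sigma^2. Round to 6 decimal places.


For the 2-parameter normal family, the Fisher metric has:
  g11 = 1/sigma^2, g22 = 2/sigma^2.
sigma = 17, sigma^2 = 289.
g11 = 0.003460

0.003460


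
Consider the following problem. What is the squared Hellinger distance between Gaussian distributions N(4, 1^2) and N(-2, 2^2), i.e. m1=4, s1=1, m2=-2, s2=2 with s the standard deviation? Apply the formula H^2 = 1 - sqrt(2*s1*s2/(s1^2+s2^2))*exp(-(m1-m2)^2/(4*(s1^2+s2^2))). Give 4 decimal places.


Squared Hellinger distance for Gaussians:
H^2 = 1 - sqrt(2*s1*s2/(s1^2+s2^2)) * exp(-(m1-m2)^2/(4*(s1^2+s2^2))).
s1^2 = 1, s2^2 = 4, s1^2+s2^2 = 5.
sqrt(2*1*2/(5)) = 0.894427.
(m1-m2)^2 = (6)^2 = 36.
exp(-36/(4*5)) = exp(-1.8) = 0.165299.
H^2 = 1 - 0.894427*0.165299 = 0.8522

0.8522


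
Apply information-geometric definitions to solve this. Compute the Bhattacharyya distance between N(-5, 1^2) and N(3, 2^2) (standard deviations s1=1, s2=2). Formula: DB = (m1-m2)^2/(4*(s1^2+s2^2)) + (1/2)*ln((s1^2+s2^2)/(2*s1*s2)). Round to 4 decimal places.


Bhattacharyya distance between two Gaussians:
DB = (m1-m2)^2/(4*(s1^2+s2^2)) + (1/2)*ln((s1^2+s2^2)/(2*s1*s2)).
(m1-m2)^2 = (-8)^2 = 64.
s1^2+s2^2 = 1 + 4 = 5.
term1 = 64/20 = 3.2.
term2 = 0.5*ln(5/4.0) = 0.111572.
DB = 3.2 + 0.111572 = 3.3116

3.3116


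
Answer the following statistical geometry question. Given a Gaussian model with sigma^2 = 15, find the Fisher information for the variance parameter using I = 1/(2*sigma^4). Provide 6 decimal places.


Fisher information for variance: I(sigma^2) = 1/(2*sigma^4).
sigma^2 = 15, so sigma^4 = 225.
I = 1/(2*225) = 1/450 = 0.002222

0.002222


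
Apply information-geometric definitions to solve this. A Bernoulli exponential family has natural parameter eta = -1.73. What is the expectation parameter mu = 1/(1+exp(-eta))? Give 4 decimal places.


Dual coordinate (expectation parameter) for Bernoulli:
mu = 1/(1+exp(-eta)).
eta = -1.73.
exp(-eta) = exp(1.73) = 5.640654.
mu = 1/(1+5.640654) = 0.1506

0.1506


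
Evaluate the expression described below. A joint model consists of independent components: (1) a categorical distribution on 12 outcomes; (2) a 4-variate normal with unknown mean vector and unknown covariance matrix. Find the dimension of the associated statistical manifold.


The dimension of a statistical manifold equals the number of free
(independent) real parameters of the model. For a product of independent
blocks the parameter counts add.
- categorical on 12 outcomes (probabilities sum to 1): 12-1 = 11.
- 4-variate normal: 4 (mean) + 4*5/2 = 10 (symmetric covariance) = 14.
Total = 11 + 14 = 25.
Dimension = 25

25


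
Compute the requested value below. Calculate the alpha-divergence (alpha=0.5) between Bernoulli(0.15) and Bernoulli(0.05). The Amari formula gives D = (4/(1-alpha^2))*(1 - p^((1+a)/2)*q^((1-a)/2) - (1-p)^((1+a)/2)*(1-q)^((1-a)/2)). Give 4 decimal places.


Amari alpha-divergence:
D = (4/(1-alpha^2))*(1 - p^((1+a)/2)*q^((1-a)/2) - (1-p)^((1+a)/2)*(1-q)^((1-a)/2)).
alpha = 0.5, p = 0.15, q = 0.05.
e1 = (1+alpha)/2 = 0.75, e2 = (1-alpha)/2 = 0.25.
t1 = p^e1 * q^e2 = 0.15^0.75 * 0.05^0.25 = 0.113975.
t2 = (1-p)^e1 * (1-q)^e2 = 0.85^0.75 * 0.95^0.25 = 0.873967.
4/(1-alpha^2) = 5.333333.
D = 5.333333*(1 - 0.113975 - 0.873967) = 0.0643

0.0643


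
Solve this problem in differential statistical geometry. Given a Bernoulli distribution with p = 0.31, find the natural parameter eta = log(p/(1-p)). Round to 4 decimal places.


Natural parameter for Bernoulli: eta = log(p/(1-p)).
p = 0.31, 1-p = 0.69.
p/(1-p) = 0.449275.
eta = log(0.449275) = -0.8001

-0.8001


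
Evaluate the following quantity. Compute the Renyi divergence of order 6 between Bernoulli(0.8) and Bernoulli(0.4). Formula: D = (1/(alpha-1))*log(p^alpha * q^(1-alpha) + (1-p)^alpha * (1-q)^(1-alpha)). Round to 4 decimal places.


Renyi divergence of order alpha between Bernoulli distributions:
D = (1/(alpha-1))*log(p^alpha * q^(1-alpha) + (1-p)^alpha * (1-q)^(1-alpha)).
alpha = 6, p = 0.8, q = 0.4.
p^alpha * q^(1-alpha) = 0.8^6 * 0.4^-5 = 25.6.
(1-p)^alpha * (1-q)^(1-alpha) = 0.2^6 * 0.6^-5 = 0.000823.
sum = 25.6 + 0.000823 = 25.600823.
D = (1/5)*log(25.600823) = 0.6485

0.6485


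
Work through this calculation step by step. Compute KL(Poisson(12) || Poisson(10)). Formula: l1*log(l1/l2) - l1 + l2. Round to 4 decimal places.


KL divergence for Poisson:
KL = l1*log(l1/l2) - l1 + l2.
l1 = 12, l2 = 10.
log(12/10) = 0.182322.
l1*log(l1/l2) = 12 * 0.182322 = 2.187859.
KL = 2.187859 - 12 + 10 = 0.1879

0.1879


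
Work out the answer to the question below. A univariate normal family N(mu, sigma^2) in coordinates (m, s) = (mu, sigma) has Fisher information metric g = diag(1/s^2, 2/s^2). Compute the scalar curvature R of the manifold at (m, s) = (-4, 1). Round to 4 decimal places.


The metric has the form g = (A dm^2 + B ds^2)/s^2 with A = 1, B = 2.
Substitute u = sqrt(A/B)*m: g = B*(du^2 + ds^2)/s^2, i.e. B times the
Poincare upper half-plane metric, which has constant Gaussian curvature -1.
Scaling a 2D metric by a constant c divides the Gaussian curvature by c,
so K = -1/B = -1/(2) = -0.5000 everywhere (the point (m, s) = (-4, 1) is irrelevant:
the curvature is constant).
Scalar curvature in dimension 2: R = 2K = -2/(2) = -1.0000.

-1.0000


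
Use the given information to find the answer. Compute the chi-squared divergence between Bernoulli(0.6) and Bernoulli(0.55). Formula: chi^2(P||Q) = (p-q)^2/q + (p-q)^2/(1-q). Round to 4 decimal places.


Chi-squared divergence between Bernoulli distributions:
chi^2 = (p-q)^2/q + (p-q)^2/(1-q).
p = 0.6, q = 0.55, p-q = 0.05.
(p-q)^2 = 0.0025.
term1 = 0.0025/0.55 = 0.004545.
term2 = 0.0025/0.45 = 0.005556.
chi^2 = 0.004545 + 0.005556 = 0.0101

0.0101


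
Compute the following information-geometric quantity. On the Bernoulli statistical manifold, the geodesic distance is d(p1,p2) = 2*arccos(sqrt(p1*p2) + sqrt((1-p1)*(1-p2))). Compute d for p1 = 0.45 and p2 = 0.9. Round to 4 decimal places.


Geodesic distance on Bernoulli manifold:
d(p1,p2) = 2*arccos(sqrt(p1*p2) + sqrt((1-p1)*(1-p2))).
sqrt(p1*p2) = sqrt(0.45*0.9) = 0.636396.
sqrt((1-p1)*(1-p2)) = sqrt(0.55*0.1) = 0.234521.
arg = 0.636396 + 0.234521 = 0.870917.
d = 2*arccos(0.870917) = 1.0275

1.0275


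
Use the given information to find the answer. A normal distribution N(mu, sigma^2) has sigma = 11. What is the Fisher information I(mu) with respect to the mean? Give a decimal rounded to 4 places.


The Fisher information for the mean of a normal distribution is I(mu) = 1/sigma^2.
sigma = 11, so sigma^2 = 121.
I(mu) = 1/121 = 0.0083

0.0083


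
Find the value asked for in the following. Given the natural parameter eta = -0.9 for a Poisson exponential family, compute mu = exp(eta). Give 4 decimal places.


Expectation parameter for Poisson exponential family:
mu = exp(eta).
eta = -0.9.
mu = exp(-0.9) = 0.4066

0.4066


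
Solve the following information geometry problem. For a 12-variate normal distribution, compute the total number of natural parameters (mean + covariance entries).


Exponential family dimension calculation:
For 12-dim MVN: mean has 12 params, covariance has 12*13/2 = 78 unique entries.
Total dim = 12 + 78 = 90.

90


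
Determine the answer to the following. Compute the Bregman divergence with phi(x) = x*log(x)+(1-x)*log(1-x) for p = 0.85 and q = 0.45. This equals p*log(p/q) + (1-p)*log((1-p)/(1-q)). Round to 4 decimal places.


Bregman divergence with negative entropy generator:
D = p*log(p/q) + (1-p)*log((1-p)/(1-q)).
p = 0.85, q = 0.45.
p*log(p/q) = 0.85*log(0.85/0.45) = 0.54059.
(1-p)*log((1-p)/(1-q)) = 0.15*log(0.15/0.55) = -0.194892.
D = 0.54059 + -0.194892 = 0.3457

0.3457


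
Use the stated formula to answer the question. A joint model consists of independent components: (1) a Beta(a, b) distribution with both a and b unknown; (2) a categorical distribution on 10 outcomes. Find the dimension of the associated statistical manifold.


The dimension of a statistical manifold equals the number of free
(independent) real parameters of the model. For a product of independent
blocks the parameter counts add.
- Beta (a, b): 2.
- categorical on 10 outcomes (probabilities sum to 1): 10-1 = 9.
Total = 2 + 9 = 11.
Dimension = 11

11


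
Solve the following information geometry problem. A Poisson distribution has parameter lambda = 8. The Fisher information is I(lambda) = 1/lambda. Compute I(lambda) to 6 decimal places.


Fisher information for Poisson: I(lambda) = 1/lambda.
lambda = 8.
I(lambda) = 1/8 = 0.125000

0.125000


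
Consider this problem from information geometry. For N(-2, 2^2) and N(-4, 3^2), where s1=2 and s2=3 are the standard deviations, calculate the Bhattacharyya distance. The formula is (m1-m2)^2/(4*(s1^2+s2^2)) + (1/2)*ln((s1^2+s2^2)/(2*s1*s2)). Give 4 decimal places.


Bhattacharyya distance between two Gaussians:
DB = (m1-m2)^2/(4*(s1^2+s2^2)) + (1/2)*ln((s1^2+s2^2)/(2*s1*s2)).
(m1-m2)^2 = (2)^2 = 4.
s1^2+s2^2 = 4 + 9 = 13.
term1 = 4/52 = 0.076923.
term2 = 0.5*ln(13/12.0) = 0.040021.
DB = 0.076923 + 0.040021 = 0.1169

0.1169


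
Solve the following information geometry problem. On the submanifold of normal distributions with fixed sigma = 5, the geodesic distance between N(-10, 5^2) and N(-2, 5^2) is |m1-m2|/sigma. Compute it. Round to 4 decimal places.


On the fixed-variance normal subfamily, geodesic distance = |m1-m2|/sigma.
|-10 - -2| = 8.
sigma = 5.
d = 8/5 = 1.6000

1.6000


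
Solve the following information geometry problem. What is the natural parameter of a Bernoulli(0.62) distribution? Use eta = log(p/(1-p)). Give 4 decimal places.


Natural parameter for Bernoulli: eta = log(p/(1-p)).
p = 0.62, 1-p = 0.38.
p/(1-p) = 1.631579.
eta = log(1.631579) = 0.4895

0.4895


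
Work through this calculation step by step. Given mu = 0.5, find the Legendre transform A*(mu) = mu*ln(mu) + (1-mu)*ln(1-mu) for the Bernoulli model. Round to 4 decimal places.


Legendre transform for Bernoulli:
A*(mu) = mu*log(mu) + (1-mu)*log(1-mu).
mu = 0.5, 1-mu = 0.5.
mu*log(mu) = 0.5*log(0.5) = -0.346574.
(1-mu)*log(1-mu) = 0.5*log(0.5) = -0.346574.
A* = -0.346574 + -0.346574 = -0.6931

-0.6931


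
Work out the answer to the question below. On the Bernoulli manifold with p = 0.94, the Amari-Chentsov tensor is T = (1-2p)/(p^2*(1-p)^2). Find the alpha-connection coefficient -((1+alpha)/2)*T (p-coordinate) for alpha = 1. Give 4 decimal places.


Skewness (Amari-Chentsov) tensor: T = (1-2p)/(p^2*(1-p)^2).
p = 0.94, 1-2p = -0.88, p^2 = 0.8836, (1-p)^2 = 0.0036.
T = -0.88/(0.8836 * 0.0036) = -276.646044.
In the p-coordinate, Gamma^(alpha) = Gamma^(0) - (alpha/2)*T with Gamma^(0) = (1/2)*g'(p) = -T/2,
so Gamma^(alpha) = -((1+alpha)/2)*T.
alpha = 1, -(1+alpha)/2 = -1.0.
Gamma = -1.0 * -276.646044 = 276.6460

276.6460


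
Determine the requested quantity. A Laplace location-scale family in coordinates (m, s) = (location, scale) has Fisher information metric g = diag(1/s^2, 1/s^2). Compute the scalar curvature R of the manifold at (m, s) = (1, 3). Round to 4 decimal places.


The metric has the form g = (A dm^2 + B ds^2)/s^2 with A = 1, B = 1.
Substitute u = sqrt(A/B)*m: g = B*(du^2 + ds^2)/s^2, i.e. B times the
Poincare upper half-plane metric, which has constant Gaussian curvature -1.
Scaling a 2D metric by a constant c divides the Gaussian curvature by c,
so K = -1/B = -1/(1) = -1.0000 everywhere (the point (m, s) = (1, 3) is irrelevant:
the curvature is constant).
Scalar curvature in dimension 2: R = 2K = -2/(1) = -2.0000.

-2.0000


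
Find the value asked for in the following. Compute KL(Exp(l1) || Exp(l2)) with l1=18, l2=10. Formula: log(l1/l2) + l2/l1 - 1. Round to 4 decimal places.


KL divergence for exponential family:
KL = log(l1/l2) + l2/l1 - 1.
log(18/10) = 0.587787.
10/18 = 0.555556.
KL = 0.587787 + 0.555556 - 1 = 0.1433

0.1433


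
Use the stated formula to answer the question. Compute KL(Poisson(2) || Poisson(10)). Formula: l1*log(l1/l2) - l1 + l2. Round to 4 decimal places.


KL divergence for Poisson:
KL = l1*log(l1/l2) - l1 + l2.
l1 = 2, l2 = 10.
log(2/10) = -1.609438.
l1*log(l1/l2) = 2 * -1.609438 = -3.218876.
KL = -3.218876 - 2 + 10 = 4.7811

4.7811


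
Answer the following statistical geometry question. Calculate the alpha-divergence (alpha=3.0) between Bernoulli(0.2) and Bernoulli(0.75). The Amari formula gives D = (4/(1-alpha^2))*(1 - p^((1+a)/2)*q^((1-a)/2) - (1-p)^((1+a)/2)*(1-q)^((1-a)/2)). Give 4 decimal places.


Amari alpha-divergence:
D = (4/(1-alpha^2))*(1 - p^((1+a)/2)*q^((1-a)/2) - (1-p)^((1+a)/2)*(1-q)^((1-a)/2)).
alpha = 3.0, p = 0.2, q = 0.75.
e1 = (1+alpha)/2 = 2.0, e2 = (1-alpha)/2 = -1.0.
t1 = p^e1 * q^e2 = 0.2^2.0 * 0.75^-1.0 = 0.053333.
t2 = (1-p)^e1 * (1-q)^e2 = 0.8^2.0 * 0.25^-1.0 = 2.56.
4/(1-alpha^2) = -0.5.
D = -0.5*(1 - 0.053333 - 2.56) = 0.8067

0.8067


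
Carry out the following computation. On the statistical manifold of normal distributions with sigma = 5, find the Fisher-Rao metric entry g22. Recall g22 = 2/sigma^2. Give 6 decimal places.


For the 2-parameter normal family, the Fisher metric has:
  g11 = 1/sigma^2, g22 = 2/sigma^2.
sigma = 5, sigma^2 = 25.
g22 = 0.080000

0.080000


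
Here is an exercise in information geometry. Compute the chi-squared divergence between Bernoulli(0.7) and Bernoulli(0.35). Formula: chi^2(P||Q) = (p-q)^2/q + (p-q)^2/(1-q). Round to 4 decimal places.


Chi-squared divergence between Bernoulli distributions:
chi^2 = (p-q)^2/q + (p-q)^2/(1-q).
p = 0.7, q = 0.35, p-q = 0.35.
(p-q)^2 = 0.1225.
term1 = 0.1225/0.35 = 0.35.
term2 = 0.1225/0.65 = 0.188462.
chi^2 = 0.35 + 0.188462 = 0.5385

0.5385


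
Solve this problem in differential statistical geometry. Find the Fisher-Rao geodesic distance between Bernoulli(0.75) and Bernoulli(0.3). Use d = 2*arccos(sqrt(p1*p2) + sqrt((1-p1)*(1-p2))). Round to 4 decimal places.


Geodesic distance on Bernoulli manifold:
d(p1,p2) = 2*arccos(sqrt(p1*p2) + sqrt((1-p1)*(1-p2))).
sqrt(p1*p2) = sqrt(0.75*0.3) = 0.474342.
sqrt((1-p1)*(1-p2)) = sqrt(0.25*0.7) = 0.41833.
arg = 0.474342 + 0.41833 = 0.892672.
d = 2*arccos(0.892672) = 0.9351

0.9351


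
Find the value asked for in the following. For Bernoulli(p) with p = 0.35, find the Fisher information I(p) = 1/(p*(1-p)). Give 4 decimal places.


For Bernoulli(p), Fisher information is I(p) = 1/(p*(1-p)).
p = 0.35, 1-p = 0.65.
p*(1-p) = 0.2275.
I(p) = 1/0.2275 = 4.3956

4.3956


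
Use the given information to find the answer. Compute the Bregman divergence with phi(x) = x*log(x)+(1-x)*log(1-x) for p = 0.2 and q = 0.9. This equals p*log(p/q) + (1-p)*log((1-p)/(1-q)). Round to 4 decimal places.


Bregman divergence with negative entropy generator:
D = p*log(p/q) + (1-p)*log((1-p)/(1-q)).
p = 0.2, q = 0.9.
p*log(p/q) = 0.2*log(0.2/0.9) = -0.300815.
(1-p)*log((1-p)/(1-q)) = 0.8*log(0.8/0.1) = 1.663553.
D = -0.300815 + 1.663553 = 1.3627

1.3627


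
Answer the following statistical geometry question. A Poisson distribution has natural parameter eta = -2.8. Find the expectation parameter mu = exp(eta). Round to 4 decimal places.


Expectation parameter for Poisson exponential family:
mu = exp(eta).
eta = -2.8.
mu = exp(-2.8) = 0.0608

0.0608


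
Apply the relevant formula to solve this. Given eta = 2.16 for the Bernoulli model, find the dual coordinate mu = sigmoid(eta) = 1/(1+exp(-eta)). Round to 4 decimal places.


Dual coordinate (expectation parameter) for Bernoulli:
mu = 1/(1+exp(-eta)).
eta = 2.16.
exp(-eta) = exp(-2.16) = 0.115325.
mu = 1/(1+0.115325) = 0.8966

0.8966


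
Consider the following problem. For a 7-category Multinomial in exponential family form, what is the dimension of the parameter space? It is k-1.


Exponential family dimension calculation:
For Multinomial with k=7 categories, dim = k-1 = 6.

6


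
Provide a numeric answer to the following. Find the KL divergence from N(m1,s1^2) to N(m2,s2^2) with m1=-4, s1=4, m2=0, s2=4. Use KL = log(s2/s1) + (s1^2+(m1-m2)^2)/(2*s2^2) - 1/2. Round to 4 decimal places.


KL divergence between normal distributions:
KL = log(s2/s1) + (s1^2 + (m1-m2)^2)/(2*s2^2) - 1/2.
log(4/4) = 0.0.
(4^2 + (-4-0)^2)/(2*4^2) = (16 + 16)/32 = 1.0.
KL = 0.0 + 1.0 - 0.5 = 0.5000

0.5000


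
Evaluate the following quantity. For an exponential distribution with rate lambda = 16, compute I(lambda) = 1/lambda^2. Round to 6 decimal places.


Fisher information for exponential: I(lambda) = 1/lambda^2.
lambda = 16, lambda^2 = 256.
I = 1/256 = 0.003906

0.003906


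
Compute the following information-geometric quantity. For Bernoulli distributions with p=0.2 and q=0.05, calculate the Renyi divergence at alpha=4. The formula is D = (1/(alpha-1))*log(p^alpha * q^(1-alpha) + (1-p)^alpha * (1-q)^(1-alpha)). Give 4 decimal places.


Renyi divergence of order alpha between Bernoulli distributions:
D = (1/(alpha-1))*log(p^alpha * q^(1-alpha) + (1-p)^alpha * (1-q)^(1-alpha)).
alpha = 4, p = 0.2, q = 0.05.
p^alpha * q^(1-alpha) = 0.2^4 * 0.05^-3 = 12.8.
(1-p)^alpha * (1-q)^(1-alpha) = 0.8^4 * 0.95^-3 = 0.477737.
sum = 12.8 + 0.477737 = 13.277737.
D = (1/3)*log(13.277737) = 0.8620

0.8620


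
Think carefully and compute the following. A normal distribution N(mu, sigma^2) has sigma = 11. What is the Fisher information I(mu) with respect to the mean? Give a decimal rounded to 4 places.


The Fisher information for the mean of a normal distribution is I(mu) = 1/sigma^2.
sigma = 11, so sigma^2 = 121.
I(mu) = 1/121 = 0.0083

0.0083


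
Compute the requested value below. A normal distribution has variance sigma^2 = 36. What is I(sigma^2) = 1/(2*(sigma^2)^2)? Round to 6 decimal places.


Fisher information for variance: I(sigma^2) = 1/(2*sigma^4).
sigma^2 = 36, so sigma^4 = 1296.
I = 1/(2*1296) = 1/2592 = 0.000386

0.000386


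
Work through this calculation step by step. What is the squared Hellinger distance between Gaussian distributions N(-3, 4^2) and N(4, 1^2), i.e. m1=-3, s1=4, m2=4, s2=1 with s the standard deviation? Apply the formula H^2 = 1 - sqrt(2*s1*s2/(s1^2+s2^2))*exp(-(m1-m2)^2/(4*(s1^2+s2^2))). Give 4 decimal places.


Squared Hellinger distance for Gaussians:
H^2 = 1 - sqrt(2*s1*s2/(s1^2+s2^2)) * exp(-(m1-m2)^2/(4*(s1^2+s2^2))).
s1^2 = 16, s2^2 = 1, s1^2+s2^2 = 17.
sqrt(2*4*1/(17)) = 0.685994.
(m1-m2)^2 = (-7)^2 = 49.
exp(-49/(4*17)) = exp(-0.720588) = 0.486466.
H^2 = 1 - 0.685994*0.486466 = 0.6663

0.6663


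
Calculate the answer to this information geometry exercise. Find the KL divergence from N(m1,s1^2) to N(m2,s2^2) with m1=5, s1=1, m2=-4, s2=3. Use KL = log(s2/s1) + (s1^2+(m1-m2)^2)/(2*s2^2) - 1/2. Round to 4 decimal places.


KL divergence between normal distributions:
KL = log(s2/s1) + (s1^2 + (m1-m2)^2)/(2*s2^2) - 1/2.
log(3/1) = 1.098612.
(1^2 + (5--4)^2)/(2*3^2) = (1 + 81)/18 = 4.555556.
KL = 1.098612 + 4.555556 - 0.5 = 5.1542

5.1542


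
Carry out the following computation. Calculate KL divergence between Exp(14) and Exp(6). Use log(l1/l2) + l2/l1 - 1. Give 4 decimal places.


KL divergence for exponential family:
KL = log(l1/l2) + l2/l1 - 1.
log(14/6) = 0.847298.
6/14 = 0.428571.
KL = 0.847298 + 0.428571 - 1 = 0.2759

0.2759


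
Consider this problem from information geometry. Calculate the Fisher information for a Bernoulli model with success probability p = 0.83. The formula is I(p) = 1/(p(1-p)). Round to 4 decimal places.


For Bernoulli(p), Fisher information is I(p) = 1/(p*(1-p)).
p = 0.83, 1-p = 0.17.
p*(1-p) = 0.1411.
I(p) = 1/0.1411 = 7.0872

7.0872


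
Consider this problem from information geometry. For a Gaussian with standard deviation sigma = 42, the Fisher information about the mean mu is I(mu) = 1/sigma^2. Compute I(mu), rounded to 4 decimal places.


The Fisher information for the mean of a normal distribution is I(mu) = 1/sigma^2.
sigma = 42, so sigma^2 = 1764.
I(mu) = 1/1764 = 0.0006

0.0006


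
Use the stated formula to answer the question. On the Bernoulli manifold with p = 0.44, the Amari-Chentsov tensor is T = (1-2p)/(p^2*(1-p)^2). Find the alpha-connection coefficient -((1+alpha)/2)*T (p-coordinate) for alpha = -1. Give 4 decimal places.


Skewness (Amari-Chentsov) tensor: T = (1-2p)/(p^2*(1-p)^2).
p = 0.44, 1-2p = 0.12, p^2 = 0.1936, (1-p)^2 = 0.3136.
T = 0.12/(0.1936 * 0.3136) = 1.976514.
In the p-coordinate, Gamma^(alpha) = Gamma^(0) - (alpha/2)*T with Gamma^(0) = (1/2)*g'(p) = -T/2,
so Gamma^(alpha) = -((1+alpha)/2)*T.
alpha = -1, -(1+alpha)/2 = 0.0.
Gamma = 0.0 * 1.976514 = 0.0000

0.0000


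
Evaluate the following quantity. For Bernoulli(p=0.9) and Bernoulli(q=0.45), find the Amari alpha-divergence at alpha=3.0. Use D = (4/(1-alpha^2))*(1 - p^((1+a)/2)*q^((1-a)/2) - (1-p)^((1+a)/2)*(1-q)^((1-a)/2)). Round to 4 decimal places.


Amari alpha-divergence:
D = (4/(1-alpha^2))*(1 - p^((1+a)/2)*q^((1-a)/2) - (1-p)^((1+a)/2)*(1-q)^((1-a)/2)).
alpha = 3.0, p = 0.9, q = 0.45.
e1 = (1+alpha)/2 = 2.0, e2 = (1-alpha)/2 = -1.0.
t1 = p^e1 * q^e2 = 0.9^2.0 * 0.45^-1.0 = 1.8.
t2 = (1-p)^e1 * (1-q)^e2 = 0.1^2.0 * 0.55^-1.0 = 0.018182.
4/(1-alpha^2) = -0.5.
D = -0.5*(1 - 1.8 - 0.018182) = 0.4091

0.4091
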